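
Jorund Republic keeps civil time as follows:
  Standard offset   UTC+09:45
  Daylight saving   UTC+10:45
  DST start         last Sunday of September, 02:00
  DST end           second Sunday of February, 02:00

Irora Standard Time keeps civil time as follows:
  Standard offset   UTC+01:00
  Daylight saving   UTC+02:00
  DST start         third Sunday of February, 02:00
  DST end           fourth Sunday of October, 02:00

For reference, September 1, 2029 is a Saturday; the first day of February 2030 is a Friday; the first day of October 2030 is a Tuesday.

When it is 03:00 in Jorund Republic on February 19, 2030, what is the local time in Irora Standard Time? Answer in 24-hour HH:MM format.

19:15

1 September 2029 is a Saturday, so Sundays fall on 2, 9, 16, 23, 30; the last is September 30.
1 February 2030 is a Friday, so the first Sunday is February 3 and the second is February 10.
February 19, 2030 is outside the daylight-saving period (30 September 2029 – 10 February 2030), so Jorund Republic is on standard time, UTC+09:45.
03:00 Jorund Republic − 9h45m = 17:15 UTC (rolling into the previous day, 18 February 2030).
1 February 2030 is a Friday, so the first Sunday is February 3 and the third is February 17.
1 October 2030 is a Tuesday, so the first Sunday is October 6 and the fourth is October 27.
At the standard offset (UTC+01:00), 17:15 UTC + 1h = 18:15 Irora Standard Time standard time.
The standard-time date in Irora Standard Time, February 18, 2030, lies within the daylight-saving period (17 February – 27 October), so Irora Standard Time is on daylight time, UTC+02:00.
17:15 UTC + 2h = 19:15 Irora Standard Time.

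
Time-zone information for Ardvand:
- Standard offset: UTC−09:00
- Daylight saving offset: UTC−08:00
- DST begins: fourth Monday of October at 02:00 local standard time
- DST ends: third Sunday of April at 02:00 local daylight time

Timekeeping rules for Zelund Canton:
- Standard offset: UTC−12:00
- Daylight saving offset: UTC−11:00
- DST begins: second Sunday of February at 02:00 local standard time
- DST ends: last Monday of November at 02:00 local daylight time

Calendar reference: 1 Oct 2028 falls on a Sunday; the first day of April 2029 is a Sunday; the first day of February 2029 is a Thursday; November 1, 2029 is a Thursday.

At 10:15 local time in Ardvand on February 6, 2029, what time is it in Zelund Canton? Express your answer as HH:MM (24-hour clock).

06:15

1 October 2028 is a Sunday, so the first Monday is October 2 and the fourth is October 23.
1 April 2029 is a Sunday, so the first Sunday is April 1 and the third is April 15.
February 6, 2029 falls between 23 October 2028 and 15 April 2029, so daylight saving is in effect and Ardvand is at UTC−08:00.
10:15 Ardvand + 8h = 18:15 UTC.
1 February 2029 is a Thursday, so the first Sunday is February 4 and the second is February 11.
1 November 2029 is a Thursday, so Mondays fall on 5, 12, 19, 26; the last is November 26.
At the standard offset (UTC−12:00), 18:15 UTC − 12h = 06:15 Zelund Canton standard time.
The standard-time date in Zelund Canton, February 6, 2029, is outside the daylight-saving period (11 February – 26 November), so Zelund Canton is on standard time, UTC−12:00.
18:15 UTC − 12h = 06:15 Zelund Canton.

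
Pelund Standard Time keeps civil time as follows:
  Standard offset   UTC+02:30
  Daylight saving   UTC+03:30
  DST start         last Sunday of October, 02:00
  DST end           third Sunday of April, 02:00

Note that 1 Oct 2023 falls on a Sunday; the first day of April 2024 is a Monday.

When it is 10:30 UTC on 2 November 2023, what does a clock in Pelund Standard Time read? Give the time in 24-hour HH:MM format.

14:00

1 October 2023 is a Sunday, so Sundays fall on 1, 8, 15, 22, 29; the last is October 29.
1 April 2024 is a Monday, so the first Sunday is April 7 and the third is April 21.
At the standard offset (UTC+02:30), 10:30 UTC + 2h30m = 13:00 Pelund Standard Time standard time.
The standard-time date in Pelund Standard Time, 2 November 2023, lies within the daylight-saving period (29 October 2023 – 21 April 2024), so Pelund Standard Time is on daylight time, UTC+03:30.
10:30 UTC + 3h30m = 14:00 local.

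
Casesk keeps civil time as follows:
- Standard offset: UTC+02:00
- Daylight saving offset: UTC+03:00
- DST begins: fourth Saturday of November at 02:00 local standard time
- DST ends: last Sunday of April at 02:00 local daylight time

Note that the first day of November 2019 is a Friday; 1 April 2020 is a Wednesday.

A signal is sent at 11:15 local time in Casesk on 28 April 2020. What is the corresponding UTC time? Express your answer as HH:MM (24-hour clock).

1 November 2019 is a Friday, so the first Saturday is November 2 and the fourth is November 23.
1 April 2020 is a Wednesday, so Sundays fall on 5, 12, 19, 26; the last is April 26.
28 April 2020 is outside the daylight-saving period (23 November 2019 – 26 April 2020), so Casesk is on standard time, UTC+02:00.
11:15 local − 2h = 09:15 UTC.

09:15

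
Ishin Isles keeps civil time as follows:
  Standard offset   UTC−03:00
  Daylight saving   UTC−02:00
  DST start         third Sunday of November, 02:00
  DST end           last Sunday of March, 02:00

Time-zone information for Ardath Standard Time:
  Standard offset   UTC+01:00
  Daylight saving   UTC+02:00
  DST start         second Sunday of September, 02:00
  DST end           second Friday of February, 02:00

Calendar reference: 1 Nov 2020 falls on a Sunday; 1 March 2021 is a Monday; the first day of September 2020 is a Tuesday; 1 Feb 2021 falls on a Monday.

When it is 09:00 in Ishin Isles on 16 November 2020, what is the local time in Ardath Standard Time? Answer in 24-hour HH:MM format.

13:00

1 November 2020 is a Sunday, so the first Sunday is November 1 and the third is November 15.
1 March 2021 is a Monday, so Sundays fall on 7, 14, 21, 28; the last is March 28.
16 November 2020 lies within the daylight-saving period (15 November 2020 – 28 March 2021), so Ishin Isles is on daylight time, UTC−02:00.
09:00 Ishin Isles + 2h = 11:00 UTC.
1 September 2020 is a Tuesday, so the first Sunday is September 6 and the second is September 13.
1 February 2021 is a Monday, so the first Friday is February 5 and the second is February 12.
At the standard offset (UTC+01:00), 11:00 UTC + 1h = 12:00 Ardath Standard Time standard time.
The standard-time date in Ardath Standard Time, 16 November 2020, falls between 13 September 2020 and 12 February 2021, so daylight saving is in effect and Ardath Standard Time is at UTC+02:00.
11:00 UTC + 2h = 13:00 Ardath Standard Time.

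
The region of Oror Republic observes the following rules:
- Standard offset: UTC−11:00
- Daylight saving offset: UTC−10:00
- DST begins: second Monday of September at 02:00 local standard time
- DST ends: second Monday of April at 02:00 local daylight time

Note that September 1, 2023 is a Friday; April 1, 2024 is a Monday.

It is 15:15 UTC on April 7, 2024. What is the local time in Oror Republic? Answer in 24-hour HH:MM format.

05:15

1 September 2023 is a Friday, so the first Monday is September 4 and the second is September 11.
1 April 2024 is a Monday, so the first Monday is April 1 and the second is April 8.
At the standard offset (UTC−11:00), 15:15 UTC − 11h = 04:15 Oror Republic standard time.
Daylight saving runs 11 September 2023 – 8 April 2024; the standard-time date in Oror Republic, April 7, 2024, is inside that window, so Oror Republic is at UTC−10:00.
15:15 UTC − 10h = 05:15 local.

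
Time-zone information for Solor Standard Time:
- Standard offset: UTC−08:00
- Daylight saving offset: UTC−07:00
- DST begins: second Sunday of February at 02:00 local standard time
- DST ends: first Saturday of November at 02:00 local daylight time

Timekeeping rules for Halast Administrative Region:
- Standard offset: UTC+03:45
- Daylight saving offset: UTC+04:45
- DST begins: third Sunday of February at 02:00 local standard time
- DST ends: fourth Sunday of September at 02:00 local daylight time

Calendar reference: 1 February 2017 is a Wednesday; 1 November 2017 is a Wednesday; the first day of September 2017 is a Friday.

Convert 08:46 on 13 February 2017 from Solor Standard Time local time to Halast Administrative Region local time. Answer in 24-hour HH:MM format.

19:31

1 February 2017 is a Wednesday, so the first Sunday is February 5 and the second is February 12.
1 November 2017 is a Wednesday, so the first Saturday is November 4.
13 February 2017 falls between 12 February and 4 November, so daylight saving is in effect and Solor Standard Time is at UTC−07:00.
08:46 Solor Standard Time + 7h = 15:46 UTC.
1 February 2017 is a Wednesday, so the first Sunday is February 5 and the third is February 19.
1 September 2017 is a Friday, so the first Sunday is September 3 and the fourth is September 24.
At the standard offset (UTC+03:45), 15:46 UTC + 3h45m = 19:31 Halast Administrative Region standard time.
The standard-time date in Halast Administrative Region, 13 February 2017, does not fall between 19 February and 24 September, so daylight saving is not in effect and Halast Administrative Region is at UTC+03:45.
15:46 UTC + 3h45m = 19:31 Halast Administrative Region.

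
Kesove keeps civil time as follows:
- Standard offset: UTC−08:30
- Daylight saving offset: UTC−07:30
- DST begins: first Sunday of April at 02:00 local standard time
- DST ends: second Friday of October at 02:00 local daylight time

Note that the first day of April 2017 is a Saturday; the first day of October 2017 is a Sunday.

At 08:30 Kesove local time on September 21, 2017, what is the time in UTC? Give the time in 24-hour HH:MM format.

1 April 2017 is a Saturday, so the first Sunday is April 2.
1 October 2017 is a Sunday, so the first Friday is October 6 and the second is October 13.
September 21, 2017 falls between 2 April and 13 October, so daylight saving is in effect and Kesove is at UTC−07:30.
08:30 local + 7h30m = 16:00 UTC.

16:00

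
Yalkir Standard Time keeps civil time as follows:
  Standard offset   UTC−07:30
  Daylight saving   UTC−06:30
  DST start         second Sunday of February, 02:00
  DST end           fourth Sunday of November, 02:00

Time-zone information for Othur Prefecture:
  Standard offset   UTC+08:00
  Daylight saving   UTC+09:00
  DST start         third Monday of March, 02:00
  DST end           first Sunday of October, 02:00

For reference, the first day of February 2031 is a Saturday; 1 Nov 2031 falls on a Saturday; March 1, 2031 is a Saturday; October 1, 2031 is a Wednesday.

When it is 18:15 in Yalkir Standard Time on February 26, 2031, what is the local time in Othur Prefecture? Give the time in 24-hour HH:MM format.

08:45

1 February 2031 is a Saturday, so the first Sunday is February 2 and the second is February 9.
1 November 2031 is a Saturday, so the first Sunday is November 2 and the fourth is November 23.
February 26, 2031 lies within the daylight-saving period (9 February – 23 November), so Yalkir Standard Time is on daylight time, UTC−06:30.
18:15 Yalkir Standard Time + 6h30m = 00:45 UTC (rolling into the next day, 27 February 2031).
1 March 2031 is a Saturday, so the first Monday is March 3 and the third is March 17.
1 October 2031 is a Wednesday, so the first Sunday is October 5.
At the standard offset (UTC+08:00), 00:45 UTC + 8h = 08:45 Othur Prefecture standard time.
Daylight saving runs 17 March – 5 October; the standard-time date in Othur Prefecture, February 27, 2031, is outside that window, so Othur Prefecture is on standard time at UTC+08:00.
00:45 UTC + 8h = 08:45 Othur Prefecture.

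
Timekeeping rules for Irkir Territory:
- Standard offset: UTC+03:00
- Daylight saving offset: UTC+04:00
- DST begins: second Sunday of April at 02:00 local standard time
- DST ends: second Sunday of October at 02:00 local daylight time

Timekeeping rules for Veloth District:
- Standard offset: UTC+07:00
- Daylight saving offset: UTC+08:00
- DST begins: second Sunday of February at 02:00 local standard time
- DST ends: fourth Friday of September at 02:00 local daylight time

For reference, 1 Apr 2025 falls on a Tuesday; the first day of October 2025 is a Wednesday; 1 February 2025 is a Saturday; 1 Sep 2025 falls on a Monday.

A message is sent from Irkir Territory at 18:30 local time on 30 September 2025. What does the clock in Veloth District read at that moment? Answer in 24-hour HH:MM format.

21:30

1 April 2025 is a Tuesday, so the first Sunday is April 6 and the second is April 13.
1 October 2025 is a Wednesday, so the first Sunday is October 5 and the second is October 12.
30 September 2025 falls between 13 April and 12 October, so daylight saving is in effect and Irkir Territory is at UTC+04:00.
18:30 Irkir Territory − 4h = 14:30 UTC.
1 February 2025 is a Saturday, so the first Sunday is February 2 and the second is February 9.
1 September 2025 is a Monday, so the first Friday is September 5 and the fourth is September 26.
At the standard offset (UTC+07:00), 14:30 UTC + 7h = 21:30 Veloth District standard time.
The standard-time date in Veloth District, 30 September 2025, does not fall between 9 February and 26 September, so daylight saving is not in effect and Veloth District is at UTC+07:00.
14:30 UTC + 7h = 21:30 Veloth District.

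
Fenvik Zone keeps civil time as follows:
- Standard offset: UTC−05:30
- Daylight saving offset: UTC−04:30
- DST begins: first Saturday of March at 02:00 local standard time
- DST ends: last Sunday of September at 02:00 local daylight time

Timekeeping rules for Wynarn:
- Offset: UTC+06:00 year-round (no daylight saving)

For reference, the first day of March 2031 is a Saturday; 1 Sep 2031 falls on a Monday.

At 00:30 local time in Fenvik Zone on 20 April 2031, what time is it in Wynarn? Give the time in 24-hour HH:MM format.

1 March 2031 is a Saturday, so the first Saturday is March 1.
1 September 2031 is a Monday, so Sundays fall on 7, 14, 21, 28; the last is September 28.
Daylight saving runs 1 March – 28 September; 20 April 2031 is inside that window, so Fenvik Zone is at UTC−04:30.
00:30 Fenvik Zone + 4h30m = 05:00 UTC.
Wynarn has no daylight saving, so its offset is UTC+06:00 year-round.
05:00 UTC + 6h = 11:00 Wynarn.

11:00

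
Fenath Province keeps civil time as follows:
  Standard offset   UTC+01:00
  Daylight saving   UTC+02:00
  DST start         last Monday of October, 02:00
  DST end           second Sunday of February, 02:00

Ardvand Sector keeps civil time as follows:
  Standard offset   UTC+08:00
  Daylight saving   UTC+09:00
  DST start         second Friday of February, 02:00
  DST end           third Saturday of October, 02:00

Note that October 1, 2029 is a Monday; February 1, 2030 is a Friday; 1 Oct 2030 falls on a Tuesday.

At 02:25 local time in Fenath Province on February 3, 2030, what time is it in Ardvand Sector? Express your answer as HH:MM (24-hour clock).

1 October 2029 is a Monday, so Mondays fall on 1, 8, 15, 22, 29; the last is October 29.
1 February 2030 is a Friday, so the first Sunday is February 3 and the second is February 10.
February 3, 2030 falls between 29 October 2029 and 10 February 2030, so daylight saving is in effect and Fenath Province is at UTC+02:00.
02:25 Fenath Province − 2h = 00:25 UTC.
1 February 2030 is a Friday, so the first Friday is February 1 and the second is February 8.
1 October 2030 is a Tuesday, so the first Saturday is October 5 and the third is October 19.
At the standard offset (UTC+08:00), 00:25 UTC + 8h = 08:25 Ardvand Sector standard time.
The standard-time date in Ardvand Sector, February 3, 2030, does not fall between 8 February and 19 October, so daylight saving is not in effect and Ardvand Sector is at UTC+08:00.
00:25 UTC + 8h = 08:25 Ardvand Sector.

08:25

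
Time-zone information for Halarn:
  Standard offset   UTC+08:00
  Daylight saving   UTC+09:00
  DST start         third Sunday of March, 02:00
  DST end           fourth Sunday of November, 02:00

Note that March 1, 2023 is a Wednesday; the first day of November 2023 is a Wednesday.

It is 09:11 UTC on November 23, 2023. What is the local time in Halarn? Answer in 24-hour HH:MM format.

18:11

1 March 2023 is a Wednesday, so the first Sunday is March 5 and the third is March 19.
1 November 2023 is a Wednesday, so the first Sunday is November 5 and the fourth is November 26.
At the standard offset (UTC+08:00), 09:11 UTC + 8h = 17:11 Halarn standard time.
Daylight saving runs 19 March – 26 November; the standard-time date in Halarn, November 23, 2023, is inside that window, so Halarn is at UTC+09:00.
09:11 UTC + 9h = 18:11 local.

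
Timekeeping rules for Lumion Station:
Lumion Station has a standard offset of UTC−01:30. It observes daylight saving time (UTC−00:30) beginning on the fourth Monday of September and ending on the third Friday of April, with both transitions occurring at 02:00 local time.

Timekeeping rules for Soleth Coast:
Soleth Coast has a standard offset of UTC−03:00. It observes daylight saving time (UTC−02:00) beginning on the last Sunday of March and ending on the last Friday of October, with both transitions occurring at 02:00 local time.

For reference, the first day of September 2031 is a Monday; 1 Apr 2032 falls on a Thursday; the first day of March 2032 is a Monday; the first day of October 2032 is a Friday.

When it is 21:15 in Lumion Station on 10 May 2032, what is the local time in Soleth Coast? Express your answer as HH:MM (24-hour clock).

1 September 2031 is a Monday, so the first Monday is September 1 and the fourth is September 22.
1 April 2032 is a Thursday, so the first Friday is April 2 and the third is April 16.
10 May 2032 is outside the daylight-saving period (22 September 2031 – 16 April 2032), so Lumion Station is on standard time, UTC−01:30.
21:15 Lumion Station + 1h30m = 22:45 UTC.
1 March 2032 is a Monday, so Sundays fall on 7, 14, 21, 28; the last is March 28.
1 October 2032 is a Friday, so Fridays fall on 1, 8, 15, 22, 29; the last is October 29.
At the standard offset (UTC−03:00), 22:45 UTC − 3h = 19:45 Soleth Coast standard time.
The standard-time date in Soleth Coast, 10 May 2032, falls between 28 March and 29 October, so daylight saving is in effect and Soleth Coast is at UTC−02:00.
22:45 UTC − 2h = 20:45 Soleth Coast.

20:45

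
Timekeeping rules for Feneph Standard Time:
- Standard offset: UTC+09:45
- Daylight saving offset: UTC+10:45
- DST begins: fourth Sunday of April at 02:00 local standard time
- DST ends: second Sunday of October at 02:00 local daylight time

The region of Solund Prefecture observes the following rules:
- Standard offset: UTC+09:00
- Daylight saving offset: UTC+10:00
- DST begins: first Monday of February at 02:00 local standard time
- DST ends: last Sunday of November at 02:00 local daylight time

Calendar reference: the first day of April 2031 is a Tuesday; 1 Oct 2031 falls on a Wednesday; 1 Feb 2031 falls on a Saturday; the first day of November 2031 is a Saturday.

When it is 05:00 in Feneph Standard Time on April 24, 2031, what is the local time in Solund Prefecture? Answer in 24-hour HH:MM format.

1 April 2031 is a Tuesday, so the first Sunday is April 6 and the fourth is April 27.
1 October 2031 is a Wednesday, so the first Sunday is October 5 and the second is October 12.
April 24, 2031 does not fall between 27 April and 12 October, so daylight saving is not in effect and Feneph Standard Time is at UTC+09:45.
05:00 Feneph Standard Time − 9h45m = 19:15 UTC (rolling into the previous day, 23 April 2031).
1 February 2031 is a Saturday, so the first Monday is February 3.
1 November 2031 is a Saturday, so Sundays fall on 2, 9, 16, 23, 30; the last is November 30.
At the standard offset (UTC+09:00), 19:15 UTC + 9h = 04:15 Solund Prefecture standard time (rolling into the next day, 24 April 2031).
Daylight saving runs 3 February – 30 November; the standard-time date in Solund Prefecture, April 24, 2031, is inside that window, so Solund Prefecture is at UTC+10:00.
19:15 UTC + 10h = 05:15 Solund Prefecture (rolling into the next day, 24 April 2031).

05:15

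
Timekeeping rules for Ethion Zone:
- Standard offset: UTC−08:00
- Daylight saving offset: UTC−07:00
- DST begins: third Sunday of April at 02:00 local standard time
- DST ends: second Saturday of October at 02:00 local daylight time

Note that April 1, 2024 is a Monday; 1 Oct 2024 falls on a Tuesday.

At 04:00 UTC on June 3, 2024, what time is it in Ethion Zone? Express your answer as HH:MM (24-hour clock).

1 April 2024 is a Monday, so the first Sunday is April 7 and the third is April 21.
1 October 2024 is a Tuesday, so the first Saturday is October 5 and the second is October 12.
At the standard offset (UTC−08:00), 04:00 UTC − 8h = 20:00 Ethion Zone standard time (rolling into the previous day, 2 June 2024).
Daylight saving runs 21 April – 12 October; the standard-time date in Ethion Zone, June 2, 2024, is inside that window, so Ethion Zone is at UTC−07:00.
04:00 UTC − 7h = 21:00 local (rolling into the previous day, 2 June 2024).

21:00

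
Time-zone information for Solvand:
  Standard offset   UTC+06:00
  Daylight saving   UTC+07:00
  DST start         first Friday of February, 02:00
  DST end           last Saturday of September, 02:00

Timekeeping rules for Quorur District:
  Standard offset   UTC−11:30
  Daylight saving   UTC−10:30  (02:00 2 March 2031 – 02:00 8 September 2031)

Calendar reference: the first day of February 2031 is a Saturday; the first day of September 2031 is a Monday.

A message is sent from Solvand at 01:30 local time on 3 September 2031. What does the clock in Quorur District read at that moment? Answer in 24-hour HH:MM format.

1 February 2031 is a Saturday, so the first Friday is February 7.
1 September 2031 is a Monday, so Saturdays fall on 6, 13, 20, 27; the last is September 27.
3 September 2031 falls between 7 February and 27 September, so daylight saving is in effect and Solvand is at UTC+07:00.
01:30 Solvand − 7h = 18:30 UTC (rolling into the previous day, 2 September 2031).
At the standard offset (UTC−11:30), 18:30 UTC − 11h30m = 07:00 Quorur District standard time.
The standard-time date in Quorur District, 2 September 2031, lies within the daylight-saving period (2 March – 8 September), so Quorur District is on daylight time, UTC−10:30.
18:30 UTC − 10h30m = 08:00 Quorur District.

08:00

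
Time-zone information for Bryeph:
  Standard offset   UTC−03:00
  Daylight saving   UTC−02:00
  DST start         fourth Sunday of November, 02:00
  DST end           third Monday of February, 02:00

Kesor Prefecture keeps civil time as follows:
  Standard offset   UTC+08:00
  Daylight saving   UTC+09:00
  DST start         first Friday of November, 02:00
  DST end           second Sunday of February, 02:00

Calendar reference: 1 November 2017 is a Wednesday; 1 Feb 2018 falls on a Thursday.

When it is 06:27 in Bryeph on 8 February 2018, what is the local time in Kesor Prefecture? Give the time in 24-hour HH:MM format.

17:27

1 November 2017 is a Wednesday, so the first Sunday is November 5 and the fourth is November 26.
1 February 2018 is a Thursday, so the first Monday is February 5 and the third is February 19.
8 February 2018 falls between 26 November 2017 and 19 February 2018, so daylight saving is in effect and Bryeph is at UTC−02:00.
06:27 Bryeph + 2h = 08:27 UTC.
1 November 2017 is a Wednesday, so the first Friday is November 3.
1 February 2018 is a Thursday, so the first Sunday is February 4 and the second is February 11.
At the standard offset (UTC+08:00), 08:27 UTC + 8h = 16:27 Kesor Prefecture standard time.
Daylight saving runs 3 November 2017 – 11 February 2018; the standard-time date in Kesor Prefecture, 8 February 2018, is inside that window, so Kesor Prefecture is at UTC+09:00.
08:27 UTC + 9h = 17:27 Kesor Prefecture.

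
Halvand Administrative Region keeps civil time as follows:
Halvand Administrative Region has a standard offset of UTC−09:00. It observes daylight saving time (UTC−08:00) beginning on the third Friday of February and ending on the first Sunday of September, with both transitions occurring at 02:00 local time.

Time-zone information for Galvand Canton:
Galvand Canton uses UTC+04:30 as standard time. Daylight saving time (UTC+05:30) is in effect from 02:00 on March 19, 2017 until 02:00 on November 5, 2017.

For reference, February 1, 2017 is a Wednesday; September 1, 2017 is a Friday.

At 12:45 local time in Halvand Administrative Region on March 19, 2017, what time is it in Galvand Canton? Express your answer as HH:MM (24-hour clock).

02:15

1 February 2017 is a Wednesday, so the first Friday is February 3 and the third is February 17.
1 September 2017 is a Friday, so the first Sunday is September 3.
March 19, 2017 falls between 17 February and 3 September, so daylight saving is in effect and Halvand Administrative Region is at UTC−08:00.
12:45 Halvand Administrative Region + 8h = 20:45 UTC.
At the standard offset (UTC+04:30), 20:45 UTC + 4h30m = 01:15 Galvand Canton standard time (rolling into the next day, 20 March 2017).
The standard-time date in Galvand Canton, March 20, 2017, falls between 19 March and 5 November, so daylight saving is in effect and Galvand Canton is at UTC+05:30.
20:45 UTC + 5h30m = 02:15 Galvand Canton (rolling into the next day, 20 March 2017).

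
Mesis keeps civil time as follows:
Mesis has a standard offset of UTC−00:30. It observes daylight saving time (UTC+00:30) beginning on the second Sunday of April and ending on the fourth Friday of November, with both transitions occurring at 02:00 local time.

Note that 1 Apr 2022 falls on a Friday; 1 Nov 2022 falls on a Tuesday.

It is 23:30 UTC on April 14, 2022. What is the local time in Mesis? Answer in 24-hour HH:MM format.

1 April 2022 is a Friday, so the first Sunday is April 3 and the second is April 10.
1 November 2022 is a Tuesday, so the first Friday is November 4 and the fourth is November 25.
At the standard offset (UTC−00:30), 23:30 UTC − 0h30m = 23:00 Mesis standard time.
Daylight saving runs 10 April – 25 November; the standard-time date in Mesis, April 14, 2022, is inside that window, so Mesis is at UTC+00:30.
23:30 UTC + 0h30m = 00:00 local (rolling into the next day, 15 April 2022).

00:00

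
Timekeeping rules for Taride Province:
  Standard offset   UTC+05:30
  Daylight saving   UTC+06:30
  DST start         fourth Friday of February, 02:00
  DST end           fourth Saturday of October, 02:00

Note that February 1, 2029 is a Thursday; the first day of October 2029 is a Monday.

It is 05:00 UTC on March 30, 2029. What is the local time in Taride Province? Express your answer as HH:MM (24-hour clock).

1 February 2029 is a Thursday, so the first Friday is February 2 and the fourth is February 23.
1 October 2029 is a Monday, so the first Saturday is October 6 and the fourth is October 27.
At the standard offset (UTC+05:30), 05:00 UTC + 5h30m = 10:30 Taride Province standard time.
Daylight saving runs 23 February – 27 October; the standard-time date in Taride Province, March 30, 2029, is inside that window, so Taride Province is at UTC+06:30.
05:00 UTC + 6h30m = 11:30 local.

11:30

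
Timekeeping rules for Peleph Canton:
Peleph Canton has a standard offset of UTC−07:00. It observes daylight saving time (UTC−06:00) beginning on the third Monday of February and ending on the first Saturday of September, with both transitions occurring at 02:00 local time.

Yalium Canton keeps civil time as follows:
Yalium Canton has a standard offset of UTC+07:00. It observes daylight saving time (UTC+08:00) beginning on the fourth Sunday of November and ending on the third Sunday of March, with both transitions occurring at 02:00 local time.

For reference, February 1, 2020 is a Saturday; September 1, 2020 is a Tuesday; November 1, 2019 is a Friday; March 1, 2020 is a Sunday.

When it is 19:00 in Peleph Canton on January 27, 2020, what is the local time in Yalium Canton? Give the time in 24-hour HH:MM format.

10:00

1 February 2020 is a Saturday, so the first Monday is February 3 and the third is February 17.
1 September 2020 is a Tuesday, so the first Saturday is September 5.
January 27, 2020 is outside the daylight-saving period (17 February – 5 September), so Peleph Canton is on standard time, UTC−07:00.
19:00 Peleph Canton + 7h = 02:00 UTC (rolling into the next day, 28 January 2020).
1 November 2019 is a Friday, so the first Sunday is November 3 and the fourth is November 24.
1 March 2020 is a Sunday, so the first Sunday is March 1 and the third is March 15.
At the standard offset (UTC+07:00), 02:00 UTC + 7h = 09:00 Yalium Canton standard time.
The standard-time date in Yalium Canton, January 28, 2020, lies within the daylight-saving period (24 November 2019 – 15 March 2020), so Yalium Canton is on daylight time, UTC+08:00.
02:00 UTC + 8h = 10:00 Yalium Canton.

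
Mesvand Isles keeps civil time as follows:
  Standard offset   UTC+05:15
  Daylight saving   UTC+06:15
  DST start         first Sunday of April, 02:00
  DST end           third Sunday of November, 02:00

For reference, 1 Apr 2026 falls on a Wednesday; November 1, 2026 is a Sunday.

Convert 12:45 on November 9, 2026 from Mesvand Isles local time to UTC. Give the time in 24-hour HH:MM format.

06:30

1 April 2026 is a Wednesday, so the first Sunday is April 5.
1 November 2026 is a Sunday, so the first Sunday is November 1 and the third is November 15.
November 9, 2026 falls between 5 April and 15 November, so daylight saving is in effect and Mesvand Isles is at UTC+06:15.
12:45 local − 6h15m = 06:30 UTC.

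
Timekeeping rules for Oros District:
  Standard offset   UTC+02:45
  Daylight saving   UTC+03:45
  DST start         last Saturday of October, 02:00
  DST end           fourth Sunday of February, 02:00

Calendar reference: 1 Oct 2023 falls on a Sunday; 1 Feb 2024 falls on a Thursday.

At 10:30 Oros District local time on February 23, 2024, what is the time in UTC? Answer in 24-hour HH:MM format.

1 October 2023 is a Sunday, so Saturdays fall on 7, 14, 21, 28; the last is October 28.
1 February 2024 is a Thursday, so the first Sunday is February 4 and the fourth is February 25.
February 23, 2024 lies within the daylight-saving period (28 October 2023 – 25 February 2024), so Oros District is on daylight time, UTC+03:45.
10:30 local − 3h45m = 06:45 UTC.

06:45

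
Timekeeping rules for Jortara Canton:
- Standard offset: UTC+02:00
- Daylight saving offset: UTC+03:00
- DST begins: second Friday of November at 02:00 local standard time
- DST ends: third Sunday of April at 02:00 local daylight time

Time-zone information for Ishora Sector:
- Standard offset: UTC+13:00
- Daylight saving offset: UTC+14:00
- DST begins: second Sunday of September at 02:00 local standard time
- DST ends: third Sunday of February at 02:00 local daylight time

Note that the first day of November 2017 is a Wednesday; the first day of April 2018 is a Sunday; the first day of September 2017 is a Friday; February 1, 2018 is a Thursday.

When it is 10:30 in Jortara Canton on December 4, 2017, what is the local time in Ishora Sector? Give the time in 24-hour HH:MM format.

21:30

1 November 2017 is a Wednesday, so the first Friday is November 3 and the second is November 10.
1 April 2018 is a Sunday, so the first Sunday is April 1 and the third is April 15.
Daylight saving runs 10 November 2017 – 15 April 2018; December 4, 2017 is inside that window, so Jortara Canton is at UTC+03:00.
10:30 Jortara Canton − 3h = 07:30 UTC.
1 September 2017 is a Friday, so the first Sunday is September 3 and the second is September 10.
1 February 2018 is a Thursday, so the first Sunday is February 4 and the third is February 18.
At the standard offset (UTC+13:00), 07:30 UTC + 13h = 20:30 Ishora Sector standard time.
The standard-time date in Ishora Sector, December 4, 2017, falls between 10 September 2017 and 18 February 2018, so daylight saving is in effect and Ishora Sector is at UTC+14:00.
07:30 UTC + 14h = 21:30 Ishora Sector.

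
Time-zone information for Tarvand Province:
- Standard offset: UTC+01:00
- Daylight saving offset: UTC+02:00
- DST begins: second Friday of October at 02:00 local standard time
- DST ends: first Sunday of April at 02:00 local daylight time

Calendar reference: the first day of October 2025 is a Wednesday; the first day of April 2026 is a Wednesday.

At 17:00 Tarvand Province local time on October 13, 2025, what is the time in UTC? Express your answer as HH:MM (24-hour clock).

15:00

1 October 2025 is a Wednesday, so the first Friday is October 3 and the second is October 10.
1 April 2026 is a Wednesday, so the first Sunday is April 5.
October 13, 2025 lies within the daylight-saving period (10 October 2025 – 5 April 2026), so Tarvand Province is on daylight time, UTC+02:00.
17:00 local − 2h = 15:00 UTC.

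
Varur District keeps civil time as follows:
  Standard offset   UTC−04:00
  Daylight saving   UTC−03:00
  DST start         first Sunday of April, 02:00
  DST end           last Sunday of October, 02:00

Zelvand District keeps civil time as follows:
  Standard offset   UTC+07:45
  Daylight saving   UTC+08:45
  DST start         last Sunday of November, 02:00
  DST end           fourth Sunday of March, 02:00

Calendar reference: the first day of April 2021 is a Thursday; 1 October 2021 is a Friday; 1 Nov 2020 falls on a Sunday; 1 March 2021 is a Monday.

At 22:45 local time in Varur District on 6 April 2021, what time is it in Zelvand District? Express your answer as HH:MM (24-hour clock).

09:30

1 April 2021 is a Thursday, so the first Sunday is April 4.
1 October 2021 is a Friday, so Sundays fall on 3, 10, 17, 24, 31; the last is October 31.
6 April 2021 falls between 4 April and 31 October, so daylight saving is in effect and Varur District is at UTC−03:00.
22:45 Varur District + 3h = 01:45 UTC (rolling into the next day, 7 April 2021).
1 November 2020 is a Sunday, so Sundays fall on 1, 8, 15, 22, 29; the last is November 29.
1 March 2021 is a Monday, so the first Sunday is March 7 and the fourth is March 28.
At the standard offset (UTC+07:45), 01:45 UTC + 7h45m = 09:30 Zelvand District standard time.
The standard-time date in Zelvand District, 7 April 2021, does not fall between 29 November 2020 and 28 March 2021, so daylight saving is not in effect and Zelvand District is at UTC+07:45.
01:45 UTC + 7h45m = 09:30 Zelvand District.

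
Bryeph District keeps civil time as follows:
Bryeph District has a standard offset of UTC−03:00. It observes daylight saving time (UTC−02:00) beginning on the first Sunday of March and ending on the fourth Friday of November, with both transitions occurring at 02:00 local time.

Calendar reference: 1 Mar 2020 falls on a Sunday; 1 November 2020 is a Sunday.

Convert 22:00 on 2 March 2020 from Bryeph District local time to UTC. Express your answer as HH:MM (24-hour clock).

1 March 2020 is a Sunday, so the first Sunday is March 1.
1 November 2020 is a Sunday, so the first Friday is November 6 and the fourth is November 27.
2 March 2020 falls between 1 March and 27 November, so daylight saving is in effect and Bryeph District is at UTC−02:00.
22:00 local + 2h = 00:00 UTC (rolling into the next day, 3 March 2020).

00:00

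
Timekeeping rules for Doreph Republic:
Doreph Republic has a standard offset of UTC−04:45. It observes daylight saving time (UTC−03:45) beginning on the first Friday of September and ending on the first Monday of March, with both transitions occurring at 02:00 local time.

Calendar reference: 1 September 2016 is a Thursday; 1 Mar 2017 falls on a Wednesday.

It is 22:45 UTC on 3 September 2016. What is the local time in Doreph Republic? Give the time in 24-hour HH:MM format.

19:00

1 September 2016 is a Thursday, so the first Friday is September 2.
1 March 2017 is a Wednesday, so the first Monday is March 6.
At the standard offset (UTC−04:45), 22:45 UTC − 4h45m = 18:00 Doreph Republic standard time.
Daylight saving runs 2 September 2016 – 6 March 2017; the standard-time date in Doreph Republic, 3 September 2016, is inside that window, so Doreph Republic is at UTC−03:45.
22:45 UTC − 3h45m = 19:00 local.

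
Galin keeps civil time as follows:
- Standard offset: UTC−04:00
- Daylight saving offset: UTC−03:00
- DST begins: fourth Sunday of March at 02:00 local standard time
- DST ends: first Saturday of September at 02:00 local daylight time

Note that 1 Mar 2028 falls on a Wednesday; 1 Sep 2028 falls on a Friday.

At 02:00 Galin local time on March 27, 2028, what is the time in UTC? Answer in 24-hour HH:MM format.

05:00

1 March 2028 is a Wednesday, so the first Sunday is March 5 and the fourth is March 26.
1 September 2028 is a Friday, so the first Saturday is September 2.
Daylight saving runs 26 March – 2 September; March 27, 2028 is inside that window, so Galin is at UTC−03:00.
02:00 local + 3h = 05:00 UTC.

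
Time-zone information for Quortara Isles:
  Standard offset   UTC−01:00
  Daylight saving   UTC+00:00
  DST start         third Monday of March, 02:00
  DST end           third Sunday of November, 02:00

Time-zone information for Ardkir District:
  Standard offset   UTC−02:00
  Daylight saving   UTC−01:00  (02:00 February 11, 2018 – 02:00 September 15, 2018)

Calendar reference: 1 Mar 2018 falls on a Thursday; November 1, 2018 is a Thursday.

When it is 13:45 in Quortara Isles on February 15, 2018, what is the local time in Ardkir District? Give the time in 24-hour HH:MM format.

1 March 2018 is a Thursday, so the first Monday is March 5 and the third is March 19.
1 November 2018 is a Thursday, so the first Sunday is November 4 and the third is November 18.
February 15, 2018 is outside the daylight-saving period (19 March – 18 November), so Quortara Isles is on standard time, UTC−01:00.
13:45 Quortara Isles + 1h = 14:45 UTC.
At the standard offset (UTC−02:00), 14:45 UTC − 2h = 12:45 Ardkir District standard time.
The standard-time date in Ardkir District, February 15, 2018, lies within the daylight-saving period (11 February – 15 September), so Ardkir District is on daylight time, UTC−01:00.
14:45 UTC − 1h = 13:45 Ardkir District.

13:45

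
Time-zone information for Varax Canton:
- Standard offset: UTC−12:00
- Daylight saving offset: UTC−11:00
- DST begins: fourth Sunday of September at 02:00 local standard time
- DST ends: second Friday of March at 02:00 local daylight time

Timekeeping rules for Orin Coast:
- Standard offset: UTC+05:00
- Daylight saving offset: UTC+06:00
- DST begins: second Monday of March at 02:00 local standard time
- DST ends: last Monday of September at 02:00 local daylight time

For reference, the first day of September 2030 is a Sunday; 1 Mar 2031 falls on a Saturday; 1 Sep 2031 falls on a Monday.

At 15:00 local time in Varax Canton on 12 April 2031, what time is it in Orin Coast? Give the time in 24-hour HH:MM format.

09:00

1 September 2030 is a Sunday, so the first Sunday is September 1 and the fourth is September 22.
1 March 2031 is a Saturday, so the first Friday is March 7 and the second is March 14.
Daylight saving runs 22 September 2030 – 14 March 2031; 12 April 2031 is outside that window, so Varax Canton is on standard time at UTC−12:00.
15:00 Varax Canton + 12h = 03:00 UTC (rolling into the next day, 13 April 2031).
1 March 2031 is a Saturday, so the first Monday is March 3 and the second is March 10.
1 September 2031 is a Monday, so Mondays fall on 1, 8, 15, 22, 29; the last is September 29.
At the standard offset (UTC+05:00), 03:00 UTC + 5h = 08:00 Orin Coast standard time.
The standard-time date in Orin Coast, 13 April 2031, falls between 10 March and 29 September, so daylight saving is in effect and Orin Coast is at UTC+06:00.
03:00 UTC + 6h = 09:00 Orin Coast.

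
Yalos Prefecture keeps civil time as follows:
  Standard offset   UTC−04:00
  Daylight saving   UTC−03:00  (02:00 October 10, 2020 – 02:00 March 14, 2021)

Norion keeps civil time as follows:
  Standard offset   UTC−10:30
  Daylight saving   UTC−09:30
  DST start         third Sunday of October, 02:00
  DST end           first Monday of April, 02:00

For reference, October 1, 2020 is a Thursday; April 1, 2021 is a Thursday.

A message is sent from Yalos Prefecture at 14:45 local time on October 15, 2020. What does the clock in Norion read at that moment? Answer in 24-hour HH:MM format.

October 15, 2020 falls between 10 October 2020 and 14 March 2021, so daylight saving is in effect and Yalos Prefecture is at UTC−03:00.
14:45 Yalos Prefecture + 3h = 17:45 UTC.
1 October 2020 is a Thursday, so the first Sunday is October 4 and the third is October 18.
1 April 2021 is a Thursday, so the first Monday is April 5.
At the standard offset (UTC−10:30), 17:45 UTC − 10h30m = 07:15 Norion standard time.
The standard-time date in Norion, October 15, 2020, is outside the daylight-saving period (18 October 2020 – 5 April 2021), so Norion is on standard time, UTC−10:30.
17:45 UTC − 10h30m = 07:15 Norion.

07:15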